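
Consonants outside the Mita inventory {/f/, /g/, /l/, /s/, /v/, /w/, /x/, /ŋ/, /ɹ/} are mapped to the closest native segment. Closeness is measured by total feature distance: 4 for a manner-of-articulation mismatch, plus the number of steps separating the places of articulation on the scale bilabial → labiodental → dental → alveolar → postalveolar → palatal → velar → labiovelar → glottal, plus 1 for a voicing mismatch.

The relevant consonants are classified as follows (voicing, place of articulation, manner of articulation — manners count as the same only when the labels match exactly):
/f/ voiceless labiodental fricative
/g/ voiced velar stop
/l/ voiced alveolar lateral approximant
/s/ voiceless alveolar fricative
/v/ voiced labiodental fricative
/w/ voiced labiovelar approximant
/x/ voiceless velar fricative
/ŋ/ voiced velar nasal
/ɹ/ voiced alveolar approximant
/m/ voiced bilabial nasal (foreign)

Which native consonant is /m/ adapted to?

/v/ is closest: manner differs (nasal→fricative, +4), place distance 1 (bilabial→labiodental), same voicing; total 5. Next closest is /f/ at distance 6.

v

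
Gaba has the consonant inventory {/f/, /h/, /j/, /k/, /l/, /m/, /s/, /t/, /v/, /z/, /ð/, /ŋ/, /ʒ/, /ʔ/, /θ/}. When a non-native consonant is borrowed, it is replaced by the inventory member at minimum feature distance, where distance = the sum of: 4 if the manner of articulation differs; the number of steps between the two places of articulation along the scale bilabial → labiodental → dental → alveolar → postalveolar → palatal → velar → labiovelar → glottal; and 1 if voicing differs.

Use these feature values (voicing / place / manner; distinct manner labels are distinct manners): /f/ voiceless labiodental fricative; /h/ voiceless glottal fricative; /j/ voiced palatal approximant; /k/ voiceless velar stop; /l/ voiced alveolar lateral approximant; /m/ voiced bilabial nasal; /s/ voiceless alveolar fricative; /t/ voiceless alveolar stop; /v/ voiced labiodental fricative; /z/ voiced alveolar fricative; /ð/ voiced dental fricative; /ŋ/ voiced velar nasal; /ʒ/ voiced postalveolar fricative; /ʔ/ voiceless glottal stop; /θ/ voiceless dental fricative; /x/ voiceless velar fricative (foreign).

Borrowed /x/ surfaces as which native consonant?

h

/h/ is closest: same manner (fricative), place distance 2 (velar→glottal), same voicing; total 2. Next closest is /s/ at distance 3.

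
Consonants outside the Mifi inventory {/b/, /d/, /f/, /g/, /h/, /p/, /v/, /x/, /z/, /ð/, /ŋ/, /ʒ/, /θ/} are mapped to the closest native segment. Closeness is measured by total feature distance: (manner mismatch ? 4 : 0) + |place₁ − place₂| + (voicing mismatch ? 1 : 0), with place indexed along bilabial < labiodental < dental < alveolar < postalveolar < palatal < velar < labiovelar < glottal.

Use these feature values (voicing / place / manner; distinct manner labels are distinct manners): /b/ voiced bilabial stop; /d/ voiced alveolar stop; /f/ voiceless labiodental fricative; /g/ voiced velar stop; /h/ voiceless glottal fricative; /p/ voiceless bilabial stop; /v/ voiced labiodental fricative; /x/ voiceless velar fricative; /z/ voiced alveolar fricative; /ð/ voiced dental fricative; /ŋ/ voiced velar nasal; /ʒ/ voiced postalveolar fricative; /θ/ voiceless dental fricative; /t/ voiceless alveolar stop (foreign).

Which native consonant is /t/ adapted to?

d

/d/ is closest: same manner (stop), place distance 0 (alveolar→alveolar), voicing differs (+1); total 1. Next closest is /p/ at distance 3.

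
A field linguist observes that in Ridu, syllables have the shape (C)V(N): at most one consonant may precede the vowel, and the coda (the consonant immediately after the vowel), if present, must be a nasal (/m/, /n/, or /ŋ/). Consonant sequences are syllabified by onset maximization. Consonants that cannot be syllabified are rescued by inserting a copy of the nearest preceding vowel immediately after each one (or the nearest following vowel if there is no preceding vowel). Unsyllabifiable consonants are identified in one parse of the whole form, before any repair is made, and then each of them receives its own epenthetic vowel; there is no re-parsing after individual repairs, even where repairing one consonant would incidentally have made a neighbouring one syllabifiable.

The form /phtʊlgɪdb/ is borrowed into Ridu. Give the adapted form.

Syllabifying with onset maximization leaves /p/, /h/, /l/, /d/, /b/ stranded (only a nasal (/m/, /n/, or /ŋ/) is licensed in coda position; onsets are limited to one consonant).
Each unlicensed consonant becomes the onset of a new syllable: /p/ → /pʊ/, /h/ → /hʊ/, /l/ → /lʊ/, /d/ → /dɪ/, /b/ → /bɪ/.

pʊhʊtʊlʊgɪdɪbɪ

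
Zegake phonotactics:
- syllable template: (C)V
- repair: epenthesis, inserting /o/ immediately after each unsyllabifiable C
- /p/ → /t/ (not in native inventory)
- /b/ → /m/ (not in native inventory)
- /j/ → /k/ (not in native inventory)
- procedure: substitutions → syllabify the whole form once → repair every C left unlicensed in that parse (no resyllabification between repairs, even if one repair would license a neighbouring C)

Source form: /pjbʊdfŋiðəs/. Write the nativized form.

tokomʊdofoŋiðəso

Substitution: /p/ → /t/, /j/ → /k/, /b/ → /m/, giving /tkmʊdfŋiðəs/.
Syllabifying with onset maximization leaves /t/, /k/, /d/, /f/, /s/ stranded (no codas are permitted; onsets are limited to one consonant).
Epenthesis after each stranded consonant: /t/ → /to/, /k/ → /ko/, /d/ → /do/, /f/ → /fo/, /s/ → /so/.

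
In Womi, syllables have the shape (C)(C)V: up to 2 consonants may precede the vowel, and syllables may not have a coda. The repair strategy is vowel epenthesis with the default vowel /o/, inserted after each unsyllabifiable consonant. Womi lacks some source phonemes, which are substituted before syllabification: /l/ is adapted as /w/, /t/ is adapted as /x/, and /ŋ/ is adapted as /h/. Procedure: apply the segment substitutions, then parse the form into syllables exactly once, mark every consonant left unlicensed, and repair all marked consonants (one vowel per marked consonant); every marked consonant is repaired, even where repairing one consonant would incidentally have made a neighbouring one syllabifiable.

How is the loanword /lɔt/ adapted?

Substitution: /l/ → /w/, /t/ → /x/, giving /wɔx/.
Under (C)(C)V, the unsyllabifiable consonants are /x/ (no codas are permitted; onsets may contain at most 2 consonants).
Inserting the epenthetic vowel yields /x/ → /xo/.

wɔxo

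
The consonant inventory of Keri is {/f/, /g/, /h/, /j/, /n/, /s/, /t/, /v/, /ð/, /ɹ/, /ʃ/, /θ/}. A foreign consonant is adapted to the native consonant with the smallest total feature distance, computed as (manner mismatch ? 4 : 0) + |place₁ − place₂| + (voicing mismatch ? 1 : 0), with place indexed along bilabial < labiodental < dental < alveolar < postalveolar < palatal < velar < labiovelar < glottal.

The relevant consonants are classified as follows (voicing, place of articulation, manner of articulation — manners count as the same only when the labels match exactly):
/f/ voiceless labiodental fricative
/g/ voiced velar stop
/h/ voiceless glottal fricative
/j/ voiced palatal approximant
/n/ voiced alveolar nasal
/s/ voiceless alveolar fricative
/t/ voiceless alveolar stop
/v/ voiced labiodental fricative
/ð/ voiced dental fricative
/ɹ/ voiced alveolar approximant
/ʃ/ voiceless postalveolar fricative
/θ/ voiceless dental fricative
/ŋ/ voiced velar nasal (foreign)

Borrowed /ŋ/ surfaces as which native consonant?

/n/ is closest: same manner (nasal), place distance 3 (velar→alveolar), same voicing; total 3. Next closest is /g/ at distance 4.

n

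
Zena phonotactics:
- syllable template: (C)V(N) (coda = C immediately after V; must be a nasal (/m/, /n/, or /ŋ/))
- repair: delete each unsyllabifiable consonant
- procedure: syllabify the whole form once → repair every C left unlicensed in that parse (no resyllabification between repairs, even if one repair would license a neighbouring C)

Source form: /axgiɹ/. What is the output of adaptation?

Syllabifying with onset maximization leaves /x/, /ɹ/ stranded (only a nasal (/m/, /n/, or /ŋ/) is licensed in coda position; onsets are limited to one consonant).
Each unlicensed consonant is deleted: /x/, /ɹ/.

agi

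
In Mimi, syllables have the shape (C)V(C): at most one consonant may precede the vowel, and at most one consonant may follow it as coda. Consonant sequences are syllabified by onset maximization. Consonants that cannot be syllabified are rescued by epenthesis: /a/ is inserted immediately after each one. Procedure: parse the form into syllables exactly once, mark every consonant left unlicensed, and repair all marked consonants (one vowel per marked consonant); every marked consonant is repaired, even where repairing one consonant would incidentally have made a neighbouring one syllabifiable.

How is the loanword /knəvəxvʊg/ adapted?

The consonants /k/ cannot be parsed into a legal (C)V(C) syllable (at most one coda consonant is licensed; onsets are limited to one consonant).
Epenthesis after each stranded consonant: /k/ → /ka/.

kanəvəxvʊg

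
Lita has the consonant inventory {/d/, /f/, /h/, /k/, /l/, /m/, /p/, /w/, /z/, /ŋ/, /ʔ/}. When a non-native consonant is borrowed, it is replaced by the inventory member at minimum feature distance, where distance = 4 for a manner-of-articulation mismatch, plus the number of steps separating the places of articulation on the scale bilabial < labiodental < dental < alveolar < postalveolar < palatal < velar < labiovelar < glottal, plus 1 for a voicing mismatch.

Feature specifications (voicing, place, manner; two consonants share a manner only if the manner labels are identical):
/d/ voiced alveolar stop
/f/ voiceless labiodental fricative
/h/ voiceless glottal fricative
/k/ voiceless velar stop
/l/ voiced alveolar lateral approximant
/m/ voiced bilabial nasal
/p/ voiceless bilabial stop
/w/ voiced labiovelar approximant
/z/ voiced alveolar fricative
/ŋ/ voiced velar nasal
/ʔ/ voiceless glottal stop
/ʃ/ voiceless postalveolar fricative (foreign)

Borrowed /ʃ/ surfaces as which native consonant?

/z/ is closest: same manner (fricative), place distance 1 (postalveolar→alveolar), voicing differs (+1); total 2. Next closest is /f/ at distance 3.

z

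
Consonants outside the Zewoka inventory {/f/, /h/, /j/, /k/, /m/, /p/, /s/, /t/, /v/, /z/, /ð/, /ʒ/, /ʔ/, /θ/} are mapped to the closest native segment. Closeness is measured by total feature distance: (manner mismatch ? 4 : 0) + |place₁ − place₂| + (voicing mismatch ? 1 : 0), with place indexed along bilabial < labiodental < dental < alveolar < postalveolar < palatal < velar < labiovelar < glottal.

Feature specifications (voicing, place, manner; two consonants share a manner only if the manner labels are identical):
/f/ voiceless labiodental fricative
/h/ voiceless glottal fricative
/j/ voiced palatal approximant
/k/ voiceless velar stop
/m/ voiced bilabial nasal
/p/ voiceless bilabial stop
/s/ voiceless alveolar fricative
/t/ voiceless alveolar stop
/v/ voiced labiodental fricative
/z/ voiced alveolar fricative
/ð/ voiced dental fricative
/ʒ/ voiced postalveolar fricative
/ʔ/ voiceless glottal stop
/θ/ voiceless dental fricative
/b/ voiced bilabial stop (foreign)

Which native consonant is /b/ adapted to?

p

/p/ is closest: same manner (stop), place distance 0 (bilabial→bilabial), voicing differs (+1); total 1. Next closest is /m/ at distance 4.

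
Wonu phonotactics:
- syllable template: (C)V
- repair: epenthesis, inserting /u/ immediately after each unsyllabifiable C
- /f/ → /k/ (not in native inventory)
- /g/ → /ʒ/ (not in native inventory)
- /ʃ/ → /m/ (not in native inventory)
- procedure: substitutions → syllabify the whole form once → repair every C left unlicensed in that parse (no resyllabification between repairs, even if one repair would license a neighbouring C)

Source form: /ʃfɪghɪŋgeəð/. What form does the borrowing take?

mukɪʒuhɪŋuʒeəðu

Substitution: /ʃ/ → /m/, /f/ → /k/, /g/ → /ʒ/, giving /mkɪʒhɪŋʒeəð/.
Under (C)V, the unsyllabifiable consonants are /m/, /ʒ/, /ŋ/, /ð/ (no codas are permitted; onsets are limited to one consonant).
Each unlicensed consonant becomes the onset of a new syllable: /m/ → /mu/, /ʒ/ → /ʒu/, /ŋ/ → /ŋu/, /ð/ → /ðu/.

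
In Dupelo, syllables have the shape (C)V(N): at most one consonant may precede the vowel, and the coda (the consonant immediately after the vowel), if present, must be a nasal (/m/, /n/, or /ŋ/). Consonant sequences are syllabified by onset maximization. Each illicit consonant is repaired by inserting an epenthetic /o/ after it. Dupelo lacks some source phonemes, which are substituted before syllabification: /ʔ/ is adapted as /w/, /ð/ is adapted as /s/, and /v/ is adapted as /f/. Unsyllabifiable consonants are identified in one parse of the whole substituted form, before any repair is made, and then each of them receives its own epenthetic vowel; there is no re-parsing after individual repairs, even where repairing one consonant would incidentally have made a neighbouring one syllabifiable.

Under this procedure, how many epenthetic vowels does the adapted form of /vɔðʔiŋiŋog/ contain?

2

After substitution the input is /fɔswiŋiŋog/.
The unsyllabifiable consonants are /s/, /g/; each receives one epenthetic vowel.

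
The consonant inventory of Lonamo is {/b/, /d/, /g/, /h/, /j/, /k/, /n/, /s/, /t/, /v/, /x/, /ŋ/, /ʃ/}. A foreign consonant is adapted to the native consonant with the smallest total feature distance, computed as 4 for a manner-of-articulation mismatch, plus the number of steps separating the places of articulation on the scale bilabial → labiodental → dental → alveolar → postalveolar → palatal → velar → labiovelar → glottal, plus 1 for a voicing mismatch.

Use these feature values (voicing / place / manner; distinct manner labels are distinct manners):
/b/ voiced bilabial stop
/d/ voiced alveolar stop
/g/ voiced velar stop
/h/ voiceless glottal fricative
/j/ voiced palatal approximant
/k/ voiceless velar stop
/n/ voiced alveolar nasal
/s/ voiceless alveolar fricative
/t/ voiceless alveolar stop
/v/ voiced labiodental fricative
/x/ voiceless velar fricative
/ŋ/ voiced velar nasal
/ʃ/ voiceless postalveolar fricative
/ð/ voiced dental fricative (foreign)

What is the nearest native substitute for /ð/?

v

/v/ is closest: same manner (fricative), place distance 1 (dental→labiodental), same voicing; total 1. Next closest is /s/ at distance 2.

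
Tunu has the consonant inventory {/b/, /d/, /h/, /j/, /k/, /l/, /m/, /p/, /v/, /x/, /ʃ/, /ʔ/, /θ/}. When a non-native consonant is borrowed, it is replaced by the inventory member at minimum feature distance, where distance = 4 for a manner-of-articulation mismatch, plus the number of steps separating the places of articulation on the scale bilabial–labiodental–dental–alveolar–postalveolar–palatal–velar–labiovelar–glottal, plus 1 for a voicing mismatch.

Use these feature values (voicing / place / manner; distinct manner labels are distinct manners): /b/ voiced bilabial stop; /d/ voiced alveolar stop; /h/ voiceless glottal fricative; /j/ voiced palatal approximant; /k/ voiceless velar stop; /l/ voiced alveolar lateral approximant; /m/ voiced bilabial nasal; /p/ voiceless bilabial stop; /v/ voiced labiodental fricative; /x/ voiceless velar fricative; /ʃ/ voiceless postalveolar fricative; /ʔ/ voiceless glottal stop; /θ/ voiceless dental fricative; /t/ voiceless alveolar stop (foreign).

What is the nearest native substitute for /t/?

/d/ is closest: same manner (stop), place distance 0 (alveolar→alveolar), voicing differs (+1); total 1. Next closest is /k/ at distance 3.

d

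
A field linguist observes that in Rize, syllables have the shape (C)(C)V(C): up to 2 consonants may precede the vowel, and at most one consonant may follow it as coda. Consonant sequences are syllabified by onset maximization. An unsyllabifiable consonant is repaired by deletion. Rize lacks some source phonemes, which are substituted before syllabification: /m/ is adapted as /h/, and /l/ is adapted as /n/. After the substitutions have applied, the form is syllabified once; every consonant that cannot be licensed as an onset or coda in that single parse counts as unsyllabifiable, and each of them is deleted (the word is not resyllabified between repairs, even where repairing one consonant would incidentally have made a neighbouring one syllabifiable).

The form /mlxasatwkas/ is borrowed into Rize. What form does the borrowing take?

nxasatwkas

Substitution: /m/ → /h/, /l/ → /n/, giving /hnxasatwkas/.
Syllabifying with onset maximization leaves /h/ stranded (at most one coda consonant is licensed; onsets may contain at most 2 consonants).
Deleting the stranded consonants removes /h/.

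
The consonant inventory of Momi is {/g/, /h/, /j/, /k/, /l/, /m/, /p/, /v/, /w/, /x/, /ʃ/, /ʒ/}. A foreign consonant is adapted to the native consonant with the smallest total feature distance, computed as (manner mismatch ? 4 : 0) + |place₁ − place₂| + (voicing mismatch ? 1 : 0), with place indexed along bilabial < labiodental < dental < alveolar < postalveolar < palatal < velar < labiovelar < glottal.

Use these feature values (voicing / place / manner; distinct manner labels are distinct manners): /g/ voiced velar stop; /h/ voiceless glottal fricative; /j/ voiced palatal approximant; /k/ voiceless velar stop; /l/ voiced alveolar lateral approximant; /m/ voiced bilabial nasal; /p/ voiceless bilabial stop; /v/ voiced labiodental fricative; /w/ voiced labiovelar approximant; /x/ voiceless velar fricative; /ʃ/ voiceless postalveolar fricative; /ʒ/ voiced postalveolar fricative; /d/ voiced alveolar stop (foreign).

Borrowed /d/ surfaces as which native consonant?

g

/g/ is closest: same manner (stop), place distance 3 (alveolar→velar), same voicing; total 3. Next closest is /k/ at distance 4.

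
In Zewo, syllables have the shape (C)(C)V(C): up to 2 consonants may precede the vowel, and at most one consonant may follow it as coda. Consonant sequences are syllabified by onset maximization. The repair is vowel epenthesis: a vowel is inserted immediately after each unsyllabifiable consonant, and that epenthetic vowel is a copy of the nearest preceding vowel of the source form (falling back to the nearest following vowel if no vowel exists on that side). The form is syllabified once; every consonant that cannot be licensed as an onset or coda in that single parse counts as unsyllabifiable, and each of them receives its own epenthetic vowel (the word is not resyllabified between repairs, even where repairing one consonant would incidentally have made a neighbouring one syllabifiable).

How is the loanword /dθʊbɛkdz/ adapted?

dθʊbɛkdɛzɛ

Under (C)(C)V(C), the unsyllabifiable consonants are /d/, /z/ (at most one coda consonant is licensed; onsets may contain at most 2 consonants).
Epenthesis after each stranded consonant: /d/ → /dɛ/, /z/ → /zɛ/.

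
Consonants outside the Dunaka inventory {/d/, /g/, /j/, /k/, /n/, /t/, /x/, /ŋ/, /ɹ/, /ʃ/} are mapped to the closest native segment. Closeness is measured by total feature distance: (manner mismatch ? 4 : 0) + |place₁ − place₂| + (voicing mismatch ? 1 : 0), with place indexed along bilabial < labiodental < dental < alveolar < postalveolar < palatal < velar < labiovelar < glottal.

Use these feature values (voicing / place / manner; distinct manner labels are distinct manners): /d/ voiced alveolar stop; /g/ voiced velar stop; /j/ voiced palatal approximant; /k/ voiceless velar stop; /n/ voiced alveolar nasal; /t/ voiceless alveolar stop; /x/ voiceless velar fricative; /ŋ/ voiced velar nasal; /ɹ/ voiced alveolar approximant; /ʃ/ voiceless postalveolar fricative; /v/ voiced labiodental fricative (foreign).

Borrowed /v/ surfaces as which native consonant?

/ʃ/ is closest: same manner (fricative), place distance 3 (labiodental→postalveolar), voicing differs (+1); total 4. Next closest is /d/ at distance 6.

ʃ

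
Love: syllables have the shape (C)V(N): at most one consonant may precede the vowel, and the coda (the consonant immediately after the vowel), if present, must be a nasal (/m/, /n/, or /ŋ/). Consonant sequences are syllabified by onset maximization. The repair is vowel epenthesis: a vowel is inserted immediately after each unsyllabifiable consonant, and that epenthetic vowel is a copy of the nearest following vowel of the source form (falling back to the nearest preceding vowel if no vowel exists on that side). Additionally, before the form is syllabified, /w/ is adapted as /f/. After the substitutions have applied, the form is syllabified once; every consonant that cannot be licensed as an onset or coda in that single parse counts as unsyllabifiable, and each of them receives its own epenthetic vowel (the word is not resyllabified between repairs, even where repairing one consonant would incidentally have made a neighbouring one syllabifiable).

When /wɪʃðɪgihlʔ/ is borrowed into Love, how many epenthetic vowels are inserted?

4

After substitution the input is /fɪʃðɪgihlʔ/.
The unsyllabifiable consonants are /ʃ/, /h/, /l/, /ʔ/; each receives one epenthetic vowel.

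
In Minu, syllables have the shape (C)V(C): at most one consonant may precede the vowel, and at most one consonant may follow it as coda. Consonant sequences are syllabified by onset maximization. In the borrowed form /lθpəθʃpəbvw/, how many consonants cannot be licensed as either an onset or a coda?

5

The consonants /l/, /θ/, /ʃ/, /v/, /w/ cannot be parsed into a legal (C)V(C) syllable (at most one coda consonant is licensed; onsets are limited to one consonant).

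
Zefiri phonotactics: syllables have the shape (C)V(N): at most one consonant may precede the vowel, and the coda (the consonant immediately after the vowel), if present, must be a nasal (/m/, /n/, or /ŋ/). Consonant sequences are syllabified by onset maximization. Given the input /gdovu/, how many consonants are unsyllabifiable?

Syllabifying with onset maximization leaves /g/ stranded (only a nasal (/m/, /n/, or /ŋ/) is licensed in coda position; onsets are limited to one consonant).

1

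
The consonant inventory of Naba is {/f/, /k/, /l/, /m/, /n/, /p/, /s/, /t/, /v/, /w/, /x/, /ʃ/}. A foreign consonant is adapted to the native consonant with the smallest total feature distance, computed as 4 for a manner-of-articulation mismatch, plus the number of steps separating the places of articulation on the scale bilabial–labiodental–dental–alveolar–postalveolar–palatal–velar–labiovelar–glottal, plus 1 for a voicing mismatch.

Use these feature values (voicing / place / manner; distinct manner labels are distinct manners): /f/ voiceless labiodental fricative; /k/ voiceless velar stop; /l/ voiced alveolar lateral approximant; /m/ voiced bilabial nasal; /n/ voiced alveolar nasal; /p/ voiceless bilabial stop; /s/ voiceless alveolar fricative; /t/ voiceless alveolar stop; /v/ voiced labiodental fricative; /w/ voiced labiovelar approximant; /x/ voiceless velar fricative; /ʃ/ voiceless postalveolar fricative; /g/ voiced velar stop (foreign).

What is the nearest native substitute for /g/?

k

/k/ is closest: same manner (stop), place distance 0 (velar→velar), voicing differs (+1); total 1. Next closest is /t/ at distance 4.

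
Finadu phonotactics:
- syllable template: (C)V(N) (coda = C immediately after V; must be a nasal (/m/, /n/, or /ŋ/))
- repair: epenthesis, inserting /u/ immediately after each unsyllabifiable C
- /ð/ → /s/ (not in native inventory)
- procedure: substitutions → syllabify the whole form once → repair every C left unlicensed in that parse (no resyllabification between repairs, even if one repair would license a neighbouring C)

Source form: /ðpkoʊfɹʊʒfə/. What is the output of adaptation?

supukoʊfuɹʊʒufə

Substitution: /ð/ → /s/, giving /spkoʊfɹʊʒfə/.
The consonants /s/, /p/, /f/, /ʒ/ cannot be parsed into a legal (C)V(N) syllable (only a nasal (/m/, /n/, or /ŋ/) is licensed in coda position; onsets are limited to one consonant).
Each unlicensed consonant becomes the onset of a new syllable: /s/ → /su/, /p/ → /pu/, /f/ → /fu/, /ʒ/ → /ʒu/.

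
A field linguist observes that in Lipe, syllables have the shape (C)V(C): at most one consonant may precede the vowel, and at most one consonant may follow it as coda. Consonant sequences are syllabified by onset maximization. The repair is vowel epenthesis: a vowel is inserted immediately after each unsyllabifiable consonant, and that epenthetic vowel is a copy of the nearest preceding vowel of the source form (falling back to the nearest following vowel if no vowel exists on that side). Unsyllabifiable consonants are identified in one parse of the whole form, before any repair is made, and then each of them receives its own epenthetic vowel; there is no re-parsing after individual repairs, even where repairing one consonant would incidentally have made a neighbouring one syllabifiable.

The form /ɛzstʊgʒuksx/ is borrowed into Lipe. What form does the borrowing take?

ɛzsɛtʊgʒuksuxu

Syllabifying with onset maximization leaves /s/, /s/, /x/ stranded (at most one coda consonant is licensed; onsets are limited to one consonant).
Each unlicensed consonant becomes the onset of a new syllable: /s/ → /sɛ/, /s/ → /su/, /x/ → /xu/.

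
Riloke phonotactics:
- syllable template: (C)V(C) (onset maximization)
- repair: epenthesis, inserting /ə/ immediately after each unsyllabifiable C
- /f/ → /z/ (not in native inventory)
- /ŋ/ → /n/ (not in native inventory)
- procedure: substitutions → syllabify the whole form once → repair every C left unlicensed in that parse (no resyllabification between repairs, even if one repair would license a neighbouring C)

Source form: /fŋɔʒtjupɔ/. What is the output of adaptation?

zənɔʒtəjupɔ

Substitution: /f/ → /z/, /ŋ/ → /n/, giving /znɔʒtjupɔ/.
Syllabifying with onset maximization leaves /z/, /t/ stranded (at most one coda consonant is licensed; onsets are limited to one consonant).
Epenthesis after each stranded consonant: /z/ → /zə/, /t/ → /tə/.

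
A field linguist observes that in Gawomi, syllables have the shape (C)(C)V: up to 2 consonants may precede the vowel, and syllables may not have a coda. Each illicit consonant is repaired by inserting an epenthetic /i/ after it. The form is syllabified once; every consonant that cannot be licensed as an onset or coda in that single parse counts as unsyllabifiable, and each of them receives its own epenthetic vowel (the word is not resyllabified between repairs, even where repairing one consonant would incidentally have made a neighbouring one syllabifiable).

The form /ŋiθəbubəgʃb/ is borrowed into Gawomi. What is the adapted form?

ŋiθəbubəgiʃibi

Syllabifying with onset maximization leaves /g/, /ʃ/, /b/ stranded (no codas are permitted; onsets may contain at most 2 consonants).
Epenthesis after each stranded consonant: /g/ → /gi/, /ʃ/ → /ʃi/, /b/ → /bi/.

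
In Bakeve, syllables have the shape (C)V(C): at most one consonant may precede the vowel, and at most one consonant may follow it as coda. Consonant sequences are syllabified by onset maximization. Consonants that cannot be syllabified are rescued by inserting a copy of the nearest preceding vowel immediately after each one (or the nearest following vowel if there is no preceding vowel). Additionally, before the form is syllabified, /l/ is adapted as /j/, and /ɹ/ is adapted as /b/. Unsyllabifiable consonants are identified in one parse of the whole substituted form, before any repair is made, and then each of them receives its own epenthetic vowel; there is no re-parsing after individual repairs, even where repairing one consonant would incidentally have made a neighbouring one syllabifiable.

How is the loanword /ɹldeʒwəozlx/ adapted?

Substitution: /ɹ/ → /b/, /l/ → /j/, giving /bjdeʒwəozjx/.
The consonants /b/, /j/, /j/, /x/ cannot be parsed into a legal (C)V(C) syllable (at most one coda consonant is licensed; onsets are limited to one consonant).
Epenthesis after each stranded consonant: /b/ → /be/, /j/ → /je/, /j/ → /jo/, /x/ → /xo/.

bejedeʒwəozjoxo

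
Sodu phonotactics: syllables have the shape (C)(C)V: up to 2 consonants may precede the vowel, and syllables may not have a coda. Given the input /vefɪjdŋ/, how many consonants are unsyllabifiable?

3

Under (C)(C)V, the unsyllabifiable consonants are /j/, /d/, /ŋ/ (no codas are permitted; onsets may contain at most 2 consonants).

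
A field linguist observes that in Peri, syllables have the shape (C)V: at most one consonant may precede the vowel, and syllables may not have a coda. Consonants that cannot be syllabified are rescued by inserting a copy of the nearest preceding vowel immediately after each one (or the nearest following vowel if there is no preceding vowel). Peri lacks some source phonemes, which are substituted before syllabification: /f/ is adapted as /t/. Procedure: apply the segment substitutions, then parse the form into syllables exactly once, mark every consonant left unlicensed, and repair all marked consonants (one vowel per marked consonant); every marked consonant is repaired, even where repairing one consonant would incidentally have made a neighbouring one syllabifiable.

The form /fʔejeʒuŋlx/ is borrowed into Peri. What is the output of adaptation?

teʔejeʒuŋuluxu

Substitution: /f/ → /t/, giving /tʔejeʒuŋlx/.
The consonants /t/, /ŋ/, /l/, /x/ cannot be parsed into a legal (C)V syllable (no codas are permitted; onsets are limited to one consonant).
Epenthesis after each stranded consonant: /t/ → /te/, /ŋ/ → /ŋu/, /l/ → /lu/, /x/ → /xu/.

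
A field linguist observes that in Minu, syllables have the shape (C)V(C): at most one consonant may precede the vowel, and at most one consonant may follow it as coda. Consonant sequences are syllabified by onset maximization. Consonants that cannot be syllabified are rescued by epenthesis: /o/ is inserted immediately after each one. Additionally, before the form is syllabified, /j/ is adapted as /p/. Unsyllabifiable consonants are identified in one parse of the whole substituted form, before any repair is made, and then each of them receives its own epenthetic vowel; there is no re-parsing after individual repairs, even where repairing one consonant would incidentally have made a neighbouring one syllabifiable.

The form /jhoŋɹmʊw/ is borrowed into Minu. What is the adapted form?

pohoŋɹomʊw

Substitution: /j/ → /p/, giving /phoŋɹmʊw/.
Under (C)V(C), the unsyllabifiable consonants are /p/, /ɹ/ (at most one coda consonant is licensed; onsets are limited to one consonant).
Each unlicensed consonant becomes the onset of a new syllable: /p/ → /po/, /ɹ/ → /ɹo/.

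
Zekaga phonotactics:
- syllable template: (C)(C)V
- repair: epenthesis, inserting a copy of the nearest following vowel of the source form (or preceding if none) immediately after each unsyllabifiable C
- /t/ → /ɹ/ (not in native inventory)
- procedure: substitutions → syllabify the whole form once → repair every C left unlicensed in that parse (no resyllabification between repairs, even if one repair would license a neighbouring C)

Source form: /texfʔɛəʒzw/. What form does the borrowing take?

Substitution: /t/ → /ɹ/, giving /ɹexfʔɛəʒzw/.
Under (C)(C)V, the unsyllabifiable consonants are /x/, /ʒ/, /z/, /w/ (no codas are permitted; onsets may contain at most 2 consonants).
Epenthesis after each stranded consonant: /x/ → /xɛ/, /ʒ/ → /ʒə/, /z/ → /zə/, /w/ → /wə/.

ɹexɛfʔɛəʒəzəwə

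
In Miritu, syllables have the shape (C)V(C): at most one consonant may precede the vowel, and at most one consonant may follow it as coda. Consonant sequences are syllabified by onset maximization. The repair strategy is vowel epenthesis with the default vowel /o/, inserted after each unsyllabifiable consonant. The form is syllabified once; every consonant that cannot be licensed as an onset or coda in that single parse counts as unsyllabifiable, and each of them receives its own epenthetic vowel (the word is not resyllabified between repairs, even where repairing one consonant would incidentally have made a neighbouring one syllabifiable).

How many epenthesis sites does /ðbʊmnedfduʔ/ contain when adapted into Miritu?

2

The unsyllabifiable consonants are /ð/, /f/; each receives one epenthetic vowel.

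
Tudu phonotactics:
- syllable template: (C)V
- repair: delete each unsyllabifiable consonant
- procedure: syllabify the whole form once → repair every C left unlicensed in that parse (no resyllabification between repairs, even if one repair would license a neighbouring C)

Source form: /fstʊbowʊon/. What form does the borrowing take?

The consonants /f/, /s/, /n/ cannot be parsed into a legal (C)V syllable (no codas are permitted; onsets are limited to one consonant).
Deleting the stranded consonants removes /f/, /s/, /n/.

tʊbowʊo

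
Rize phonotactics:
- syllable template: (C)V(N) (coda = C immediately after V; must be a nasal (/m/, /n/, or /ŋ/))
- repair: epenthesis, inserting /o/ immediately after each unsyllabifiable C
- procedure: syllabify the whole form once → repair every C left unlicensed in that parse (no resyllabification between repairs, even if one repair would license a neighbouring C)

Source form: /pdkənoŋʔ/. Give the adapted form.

Syllabifying with onset maximization leaves /p/, /d/, /ʔ/ stranded (only a nasal (/m/, /n/, or /ŋ/) is licensed in coda position; onsets are limited to one consonant).
Inserting the epenthetic vowel yields /p/ → /po/, /d/ → /do/, /ʔ/ → /ʔo/.

podokənoŋʔo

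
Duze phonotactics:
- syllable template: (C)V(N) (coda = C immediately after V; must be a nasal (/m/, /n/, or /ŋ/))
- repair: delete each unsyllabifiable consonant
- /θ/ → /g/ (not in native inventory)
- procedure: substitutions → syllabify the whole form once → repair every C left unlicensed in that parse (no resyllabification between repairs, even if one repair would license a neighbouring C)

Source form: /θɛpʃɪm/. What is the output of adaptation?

Substitution: /θ/ → /g/, giving /gɛpʃɪm/.
Under (C)V(N), the unsyllabifiable consonants are /p/ (only a nasal (/m/, /n/, or /ŋ/) is licensed in coda position; onsets are limited to one consonant).
Each unlicensed consonant is deleted: /p/.

gɛʃɪm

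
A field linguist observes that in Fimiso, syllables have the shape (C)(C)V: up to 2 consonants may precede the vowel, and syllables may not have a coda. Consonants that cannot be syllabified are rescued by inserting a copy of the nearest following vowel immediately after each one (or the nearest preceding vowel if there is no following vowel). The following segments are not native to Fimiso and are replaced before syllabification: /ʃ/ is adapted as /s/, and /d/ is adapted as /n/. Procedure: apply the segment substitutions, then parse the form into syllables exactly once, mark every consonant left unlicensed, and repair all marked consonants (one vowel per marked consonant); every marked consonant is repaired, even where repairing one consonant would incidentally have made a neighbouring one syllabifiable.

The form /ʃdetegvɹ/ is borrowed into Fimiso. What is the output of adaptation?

Substitution: /ʃ/ → /s/, /d/ → /n/, giving /snetegvɹ/.
The consonants /g/, /v/, /ɹ/ cannot be parsed into a legal (C)(C)V syllable (no codas are permitted; onsets may contain at most 2 consonants).
Each unlicensed consonant becomes the onset of a new syllable: /g/ → /ge/, /v/ → /ve/, /ɹ/ → /ɹe/.

snetegeveɹe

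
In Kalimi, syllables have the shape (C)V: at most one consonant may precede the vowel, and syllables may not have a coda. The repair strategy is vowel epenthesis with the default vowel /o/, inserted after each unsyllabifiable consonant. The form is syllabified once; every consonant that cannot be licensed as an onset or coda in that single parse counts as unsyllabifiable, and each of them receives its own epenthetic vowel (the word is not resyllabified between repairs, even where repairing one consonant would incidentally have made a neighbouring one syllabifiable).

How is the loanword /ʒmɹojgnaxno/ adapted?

The consonants /ʒ/, /m/, /j/, /g/, /x/ cannot be parsed into a legal (C)V syllable (no codas are permitted; onsets are limited to one consonant).
Epenthesis after each stranded consonant: /ʒ/ → /ʒo/, /m/ → /mo/, /j/ → /jo/, /g/ → /go/, /x/ → /xo/.

ʒomoɹojogonaxono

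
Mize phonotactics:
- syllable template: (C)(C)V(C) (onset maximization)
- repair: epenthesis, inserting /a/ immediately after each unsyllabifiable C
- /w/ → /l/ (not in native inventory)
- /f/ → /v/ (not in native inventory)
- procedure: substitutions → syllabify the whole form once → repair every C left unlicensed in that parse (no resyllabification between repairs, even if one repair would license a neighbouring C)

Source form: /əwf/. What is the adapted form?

əlva

Substitution: /w/ → /l/, /f/ → /v/, giving /əlv/.
Under (C)(C)V(C), the unsyllabifiable consonants are /v/ (at most one coda consonant is licensed; onsets may contain at most 2 consonants).
Inserting the epenthetic vowel yields /v/ → /va/.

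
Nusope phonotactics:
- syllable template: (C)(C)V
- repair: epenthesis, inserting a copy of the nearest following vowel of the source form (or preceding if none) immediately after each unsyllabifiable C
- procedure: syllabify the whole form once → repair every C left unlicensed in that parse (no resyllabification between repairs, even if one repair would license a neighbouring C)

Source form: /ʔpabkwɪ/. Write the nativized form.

ʔpabɪkwɪ

Syllabifying with onset maximization leaves /b/ stranded (no codas are permitted; onsets may contain at most 2 consonants).
Epenthesis after each stranded consonant: /b/ → /bɪ/.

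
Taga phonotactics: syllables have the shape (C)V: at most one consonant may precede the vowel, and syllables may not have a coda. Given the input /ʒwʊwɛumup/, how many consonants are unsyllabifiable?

2

Syllabifying with onset maximization leaves /ʒ/, /p/ stranded (no codas are permitted; onsets are limited to one consonant).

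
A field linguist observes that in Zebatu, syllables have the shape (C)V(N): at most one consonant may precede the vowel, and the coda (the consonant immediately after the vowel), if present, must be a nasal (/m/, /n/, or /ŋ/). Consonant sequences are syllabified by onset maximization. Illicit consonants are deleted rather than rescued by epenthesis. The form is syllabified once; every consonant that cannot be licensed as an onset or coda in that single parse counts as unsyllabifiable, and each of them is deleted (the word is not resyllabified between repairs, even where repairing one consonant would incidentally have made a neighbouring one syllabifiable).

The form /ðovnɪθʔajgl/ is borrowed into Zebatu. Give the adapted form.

The consonants /v/, /θ/, /j/, /g/, /l/ cannot be parsed into a legal (C)V(N) syllable (only a nasal (/m/, /n/, or /ŋ/) is licensed in coda position; onsets are limited to one consonant).
Each unlicensed consonant is deleted: /v/, /θ/, /j/, /g/, /l/.

ðonɪʔa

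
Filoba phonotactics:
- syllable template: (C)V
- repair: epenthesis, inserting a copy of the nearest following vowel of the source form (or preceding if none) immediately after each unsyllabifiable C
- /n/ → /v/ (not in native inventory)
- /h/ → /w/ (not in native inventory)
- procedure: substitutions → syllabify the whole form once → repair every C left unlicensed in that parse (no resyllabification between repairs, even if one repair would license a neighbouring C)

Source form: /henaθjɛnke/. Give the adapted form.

wevaθɛjɛveke

Substitution: /h/ → /w/, /n/ → /v/, giving /wevaθjɛvke/.
Syllabifying with onset maximization leaves /θ/, /v/ stranded (no codas are permitted; onsets are limited to one consonant).
Each unlicensed consonant becomes the onset of a new syllable: /θ/ → /θɛ/, /v/ → /ve/.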